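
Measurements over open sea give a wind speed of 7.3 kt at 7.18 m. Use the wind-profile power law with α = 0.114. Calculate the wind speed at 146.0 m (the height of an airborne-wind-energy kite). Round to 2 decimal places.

10.29 kt

Power-law profile: V₂ = V₁ · (z₂/z₁)^α
V₂ = 7.3 × (146.0/7.18)^0.114 = 7.3 × (20.3343)^0.114
    = 7.3 × 1.4097 = 10.2911 kt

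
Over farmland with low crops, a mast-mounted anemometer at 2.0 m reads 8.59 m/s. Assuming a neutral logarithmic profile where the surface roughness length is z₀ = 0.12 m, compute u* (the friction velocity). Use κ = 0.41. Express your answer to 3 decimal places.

u* ≈ 1.252 m/s

Log law: V(z) = (u*/κ) · ln(z/z₀) ⇒ u* = κ · V / ln(z/z₀)
u* = 0.41 × 8.59 / ln(2.0/0.12) = 0.41 × 8.59 / 2.8134
   = 3.5219 / 2.8134 = 1.2518 m/s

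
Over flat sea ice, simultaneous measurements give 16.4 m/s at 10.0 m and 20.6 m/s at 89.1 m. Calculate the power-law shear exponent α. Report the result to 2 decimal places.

Power law: V₂/V₁ = (z₂/z₁)^α ⇒ α = ln(V₂/V₁) / ln(z₂/z₁)
α = ln(20.6/16.4) / ln(89.1/10.0) = ln(1.2561) / ln(8.9100)
  = 0.22801 / 2.18717 = 0.10425

α ≈ 0.10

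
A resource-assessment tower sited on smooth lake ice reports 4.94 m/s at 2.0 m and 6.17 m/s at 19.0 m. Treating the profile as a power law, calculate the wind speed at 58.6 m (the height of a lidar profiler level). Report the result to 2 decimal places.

6.90 m/s

First find α: α = ln(V₂/V₁)/ln(z₂/z₁) = ln(6.17/4.94)/ln(19.0/2.0) = 0.22233/2.25129 = 0.0988
Extrapolate from 19.0 m to 58.6 m: V₃ = 6.17 × (58.6/19.0)^0.0988 = 6.17 × 1.1177 = 6.8959 m/s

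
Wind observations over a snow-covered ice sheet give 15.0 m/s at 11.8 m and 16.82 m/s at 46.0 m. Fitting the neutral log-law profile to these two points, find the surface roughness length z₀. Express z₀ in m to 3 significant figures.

Log law: V(z) ∝ ln(z/z₀). With r = V₁/V₂ = 15.0/16.82 = 0.89180,
r · ln(z₂/z₀) = ln(z₁/z₀) ⇒ ln z₀ = (ln z₁ − r·ln z₂)/(1 − r)
ln z₀ = (2.46810 − 0.89180×3.82864) / 0.10820 = -8.7452
z₀ = exp(-8.7452) = 0.0001592 m

z₀ ≈ 0.000159 m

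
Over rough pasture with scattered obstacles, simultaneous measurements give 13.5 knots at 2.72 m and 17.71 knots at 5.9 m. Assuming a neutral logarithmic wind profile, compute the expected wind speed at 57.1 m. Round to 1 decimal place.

30.1 knots

Log law: V ∝ ln(z/z₀). From the pair, with r = V₁/V₂ = 0.76228,
ln z₀ = (ln z₁ − r·ln z₂)/(1 − r) = (1.0006 − 0.76228×1.7750)/0.23772 = -1.4823 → z₀ = 0.2271 m
V₃ = V₁ · ln(z₃/z₀)/ln(z₁/z₀) = 13.5 × 5.5271/2.4830 = 30.0512 knots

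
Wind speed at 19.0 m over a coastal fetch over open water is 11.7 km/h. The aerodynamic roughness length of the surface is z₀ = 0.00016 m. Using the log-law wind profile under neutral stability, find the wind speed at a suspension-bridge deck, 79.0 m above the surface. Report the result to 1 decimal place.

Log law: V(z) ∝ ln(z/z₀), so V₂/V₁ = ln(z₂/z₀) / ln(z₁/z₀).
ln(79.0/0.00016) = 13.1098, ln(19.0/0.00016) = 11.6848
V₂ = 11.7 × 13.1098/11.6848 = 11.7 × 1.1220 = 13.1269 km/h

13.1 km/h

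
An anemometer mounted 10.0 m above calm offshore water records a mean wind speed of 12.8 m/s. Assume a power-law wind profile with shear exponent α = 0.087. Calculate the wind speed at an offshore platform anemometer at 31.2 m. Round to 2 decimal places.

14.13 m/s

Power-law profile: V₂ = V₁ · (z₂/z₁)^α
V₂ = 12.8 × (31.2/10.0)^0.087 = 12.8 × (3.1200)^0.087
    = 12.8 × 1.1041 = 14.1319 m/s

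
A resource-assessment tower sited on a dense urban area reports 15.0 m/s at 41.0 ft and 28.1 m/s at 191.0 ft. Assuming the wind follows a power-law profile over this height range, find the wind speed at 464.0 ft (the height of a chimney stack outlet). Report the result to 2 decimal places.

40.36 m/s

First find α: α = ln(V₂/V₁)/ln(z₂/z₁) = ln(28.1/15.0)/ln(191.0/41.0) = 0.62772/1.53870 = 0.4080
Extrapolate from 191.0 ft to 464.0 ft: V₃ = 28.1 × (464.0/191.0)^0.4080 = 28.1 × 1.4363 = 40.3614 m/s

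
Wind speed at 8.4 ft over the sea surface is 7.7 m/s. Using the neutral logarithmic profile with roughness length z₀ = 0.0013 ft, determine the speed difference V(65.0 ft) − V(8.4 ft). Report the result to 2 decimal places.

1.80 m/s

Log law: V₂ = V₁ · ln(z₂/z₀)/ln(z₁/z₀) = 7.7 × 10.8198/8.7736 = 9.4958 m/s
ΔV = 9.4958 − 7.7 = 1.7958 m/s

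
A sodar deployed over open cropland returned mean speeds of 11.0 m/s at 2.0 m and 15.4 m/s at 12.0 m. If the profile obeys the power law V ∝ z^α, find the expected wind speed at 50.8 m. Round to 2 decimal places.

First find α: α = ln(V₂/V₁)/ln(z₂/z₁) = ln(15.4/11.0)/ln(12.0/2.0) = 0.33647/1.79176 = 0.1878
Extrapolate from 12.0 m to 50.8 m: V₃ = 15.4 × (50.8/12.0)^0.1878 = 15.4 × 1.3112 = 20.1932 m/s

20.19 m/s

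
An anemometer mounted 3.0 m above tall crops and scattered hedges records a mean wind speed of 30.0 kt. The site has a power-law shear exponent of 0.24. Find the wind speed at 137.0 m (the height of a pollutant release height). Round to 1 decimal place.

Power-law profile: V₂ = V₁ · (z₂/z₁)^α
V₂ = 30.0 × (137.0/3.0)^0.24 = 30.0 × (45.6667)^0.24
    = 30.0 × 2.5021 = 75.0629 kt

75.1 kt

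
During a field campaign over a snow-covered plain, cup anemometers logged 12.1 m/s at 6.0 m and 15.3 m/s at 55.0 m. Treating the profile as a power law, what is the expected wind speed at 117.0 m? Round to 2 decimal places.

First find α: α = ln(V₂/V₁)/ln(z₂/z₁) = ln(15.3/12.1)/ln(55.0/6.0) = 0.23465/2.21557 = 0.1059
Extrapolate from 55.0 m to 117.0 m: V₃ = 15.3 × (117.0/55.0)^0.1059 = 15.3 × 1.0832 = 16.5734 m/s

16.57 m/s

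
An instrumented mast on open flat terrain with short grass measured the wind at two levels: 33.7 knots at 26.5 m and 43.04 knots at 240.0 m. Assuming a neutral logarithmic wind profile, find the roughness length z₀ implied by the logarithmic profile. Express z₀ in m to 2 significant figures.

z₀ ≈ 0.0093 m

Log law: V(z) ∝ ln(z/z₀). With r = V₁/V₂ = 33.7/43.04 = 0.78299,
r · ln(z₂/z₀) = ln(z₁/z₀) ⇒ ln z₀ = (ln z₁ − r·ln z₂)/(1 − r)
ln z₀ = (3.27714 − 0.78299×5.48064) / 0.21701 = -4.6734
z₀ = exp(-4.6734) = 0.009341 m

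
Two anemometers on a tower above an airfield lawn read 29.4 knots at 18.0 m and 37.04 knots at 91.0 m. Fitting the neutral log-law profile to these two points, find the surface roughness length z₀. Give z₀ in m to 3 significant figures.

Log law: V(z) ∝ ln(z/z₀). With r = V₁/V₂ = 29.4/37.04 = 0.79374,
r · ln(z₂/z₀) = ln(z₁/z₀) ⇒ ln z₀ = (ln z₁ − r·ln z₂)/(1 − r)
ln z₀ = (2.89037 − 0.79374×4.51086) / 0.20626 = -3.3455
z₀ = exp(-3.3455) = 0.03524 m

z₀ ≈ 0.0352 m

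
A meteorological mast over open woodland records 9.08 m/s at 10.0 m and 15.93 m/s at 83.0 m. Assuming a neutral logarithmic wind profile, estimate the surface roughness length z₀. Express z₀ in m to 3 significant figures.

Log law: V(z) ∝ ln(z/z₀). With r = V₁/V₂ = 9.08/15.93 = 0.56999,
r · ln(z₂/z₀) = ln(z₁/z₀) ⇒ ln z₀ = (ln z₁ − r·ln z₂)/(1 − r)
ln z₀ = (2.30259 − 0.56999×4.41884) / 0.43001 = -0.5026
z₀ = exp(-0.5026) = 0.6049 m

z₀ ≈ 0.605 m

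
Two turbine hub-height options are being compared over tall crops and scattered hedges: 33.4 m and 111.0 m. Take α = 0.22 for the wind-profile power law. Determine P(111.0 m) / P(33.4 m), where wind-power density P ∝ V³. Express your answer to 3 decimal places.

Speed ratio: V_B/V_A = (z_B/z_A)^α = (111.0/33.4)^0.22 = (3.3234)^0.22 = 1.30241
Power-density ratio: P_B/P_A = (V_B/V_A)³ = (1.30241)³ = 2.20923

2.209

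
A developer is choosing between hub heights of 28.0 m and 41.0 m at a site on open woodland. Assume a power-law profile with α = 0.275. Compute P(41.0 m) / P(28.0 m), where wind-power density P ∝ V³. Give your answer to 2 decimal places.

Speed ratio: V_B/V_A = (z_B/z_A)^α = (41.0/28.0)^0.275 = (1.4643)^0.275 = 1.11057
Power-density ratio: P_B/P_A = (V_B/V_A)³ = (1.11057)³ = 1.36975

1.37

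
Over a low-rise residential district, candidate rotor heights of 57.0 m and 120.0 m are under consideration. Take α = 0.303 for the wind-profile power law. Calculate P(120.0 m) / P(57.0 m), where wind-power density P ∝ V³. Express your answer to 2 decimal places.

Speed ratio: V_B/V_A = (z_B/z_A)^α = (120.0/57.0)^0.303 = (2.1053)^0.303 = 1.25303
Power-density ratio: P_B/P_A = (V_B/V_A)³ = (1.25303)³ = 1.96737

1.97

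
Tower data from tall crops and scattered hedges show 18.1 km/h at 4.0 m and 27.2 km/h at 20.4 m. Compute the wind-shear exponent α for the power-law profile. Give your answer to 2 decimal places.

α ≈ 0.25

Power law: V₂/V₁ = (z₂/z₁)^α ⇒ α = ln(V₂/V₁) / ln(z₂/z₁)
α = ln(27.2/18.1) / ln(20.4/4.0) = ln(1.5028) / ln(5.1000)
  = 0.40731 / 1.62924 = 0.25000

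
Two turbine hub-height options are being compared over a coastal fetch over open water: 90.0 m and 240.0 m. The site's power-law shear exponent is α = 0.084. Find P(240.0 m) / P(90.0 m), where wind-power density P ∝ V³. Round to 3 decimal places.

1.280

Speed ratio: V_B/V_A = (z_B/z_A)^α = (240.0/90.0)^0.084 = (2.6667)^0.084 = 1.08588
Power-density ratio: P_B/P_A = (V_B/V_A)³ = (1.08588)³ = 1.28040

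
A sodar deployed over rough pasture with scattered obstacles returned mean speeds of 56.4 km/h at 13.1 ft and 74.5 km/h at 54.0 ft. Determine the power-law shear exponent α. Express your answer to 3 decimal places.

Power law: V₂/V₁ = (z₂/z₁)^α ⇒ α = ln(V₂/V₁) / ln(z₂/z₁)
α = ln(74.5/56.4) / ln(54.0/13.1) = ln(1.3209) / ln(4.1221)
  = 0.27833 / 1.41637 = 0.19651

α ≈ 0.197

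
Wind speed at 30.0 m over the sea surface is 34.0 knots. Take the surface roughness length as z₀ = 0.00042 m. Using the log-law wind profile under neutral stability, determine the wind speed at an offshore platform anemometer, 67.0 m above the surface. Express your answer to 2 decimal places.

36.44 knots

Log law: V(z) ∝ ln(z/z₀), so V₂/V₁ = ln(z₂/z₀) / ln(z₁/z₀).
ln(67.0/0.00042) = 11.9799, ln(30.0/0.00042) = 11.1765
V₂ = 34.0 × 11.9799/11.1765 = 34.0 × 1.0719 = 36.4443 knots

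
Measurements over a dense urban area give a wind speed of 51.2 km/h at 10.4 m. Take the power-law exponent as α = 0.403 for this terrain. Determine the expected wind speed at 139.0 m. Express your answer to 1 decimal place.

Power-law profile: V₂ = V₁ · (z₂/z₁)^α
V₂ = 51.2 × (139.0/10.4)^0.403 = 51.2 × (13.3654)^0.403
    = 51.2 × 2.8430 = 145.5595 km/h

145.6 km/h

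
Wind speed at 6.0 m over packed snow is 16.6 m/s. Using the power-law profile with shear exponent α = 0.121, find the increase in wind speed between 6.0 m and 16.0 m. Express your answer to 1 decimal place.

Power law: V₂ = V₁ · (z₂/z₁)^α = 16.6 × (2.6667)^0.121 = 18.6918 m/s
ΔV = 18.6918 − 16.6 = 2.0918 m/s

2.1 m/s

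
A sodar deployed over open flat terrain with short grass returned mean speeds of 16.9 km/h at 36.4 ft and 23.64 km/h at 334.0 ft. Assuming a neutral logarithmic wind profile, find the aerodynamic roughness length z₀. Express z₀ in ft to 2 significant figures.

z₀ ≈ 0.14 ft

Log law: V(z) ∝ ln(z/z₀). With r = V₁/V₂ = 16.9/23.64 = 0.71489,
r · ln(z₂/z₀) = ln(z₁/z₀) ⇒ ln z₀ = (ln z₁ − r·ln z₂)/(1 − r)
ln z₀ = (3.59457 − 0.71489×5.81114) / 0.28511 = -1.9633
z₀ = exp(-1.9633) = 0.1404 ft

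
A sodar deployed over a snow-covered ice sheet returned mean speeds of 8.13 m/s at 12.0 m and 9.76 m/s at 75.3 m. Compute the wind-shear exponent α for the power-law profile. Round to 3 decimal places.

Power law: V₂/V₁ = (z₂/z₁)^α ⇒ α = ln(V₂/V₁) / ln(z₂/z₁)
α = ln(9.76/8.13) / ln(75.3/12.0) = ln(1.2005) / ln(6.2750)
  = 0.18273 / 1.83657 = 0.09950

α ≈ 0.099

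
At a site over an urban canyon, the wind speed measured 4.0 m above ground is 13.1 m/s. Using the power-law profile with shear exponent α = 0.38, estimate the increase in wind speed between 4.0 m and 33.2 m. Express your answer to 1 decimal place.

16.2 m/s

Power law: V₂ = V₁ · (z₂/z₁)^α = 13.1 × (8.3000)^0.38 = 29.2766 m/s
ΔV = 29.2766 − 13.1 = 16.1766 m/s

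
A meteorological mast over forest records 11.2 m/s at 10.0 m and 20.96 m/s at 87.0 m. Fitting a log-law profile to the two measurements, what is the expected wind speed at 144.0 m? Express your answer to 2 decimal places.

23.23 m/s

Log law: V ∝ ln(z/z₀). From the pair, with r = V₁/V₂ = 0.53435,
ln z₀ = (ln z₁ − r·ln z₂)/(1 − r) = (2.3026 − 0.53435×4.4659)/0.46565 = -0.1799 → z₀ = 0.8353 m
V₃ = V₁ · ln(z₃/z₀)/ln(z₁/z₀) = 11.2 × 5.1497/2.4825 = 23.2334 m/s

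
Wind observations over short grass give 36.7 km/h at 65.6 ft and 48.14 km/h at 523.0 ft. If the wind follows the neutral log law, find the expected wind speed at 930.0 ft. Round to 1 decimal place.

51.3 km/h

Log law: V ∝ ln(z/z₀). From the pair, with r = V₁/V₂ = 0.76236,
ln z₀ = (ln z₁ − r·ln z₂)/(1 − r) = (4.1836 − 0.76236×6.2596)/0.23764 = -2.4763 → z₀ = 0.08405 ft
V₃ = V₁ · ln(z₃/z₀)/ln(z₁/z₀) = 36.7 × 9.3115/6.6599 = 51.3119 km/h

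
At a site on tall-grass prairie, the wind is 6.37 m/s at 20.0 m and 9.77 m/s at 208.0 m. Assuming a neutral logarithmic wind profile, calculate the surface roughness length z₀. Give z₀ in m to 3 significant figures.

Log law: V(z) ∝ ln(z/z₀). With r = V₁/V₂ = 6.37/9.77 = 0.65200,
r · ln(z₂/z₀) = ln(z₁/z₀) ⇒ ln z₀ = (ln z₁ − r·ln z₂)/(1 − r)
ln z₀ = (2.99573 − 0.65200×5.33754) / 0.34800 = -1.3917
z₀ = exp(-1.3917) = 0.2486 m

z₀ ≈ 0.249 m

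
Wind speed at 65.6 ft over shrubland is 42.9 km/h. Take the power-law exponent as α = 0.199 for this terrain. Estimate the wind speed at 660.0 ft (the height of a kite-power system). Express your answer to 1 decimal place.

Power-law profile: V₂ = V₁ · (z₂/z₁)^α
V₂ = 42.9 × (660.0/65.6)^0.199 = 42.9 × (10.0610)^0.199
    = 42.9 × 1.5832 = 67.9177 km/h

67.9 km/h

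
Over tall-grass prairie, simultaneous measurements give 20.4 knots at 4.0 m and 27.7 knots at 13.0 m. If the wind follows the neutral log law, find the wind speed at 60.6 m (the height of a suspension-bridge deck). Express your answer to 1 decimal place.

37.2 knots

Log law: V ∝ ln(z/z₀). From the pair, with r = V₁/V₂ = 0.73646,
ln z₀ = (ln z₁ − r·ln z₂)/(1 − r) = (1.3863 − 0.73646×2.5649)/0.26354 = -1.9075 → z₀ = 0.1485 m
V₃ = V₁ · ln(z₃/z₀)/ln(z₁/z₀) = 20.4 × 6.0118/3.2938 = 37.2339 knots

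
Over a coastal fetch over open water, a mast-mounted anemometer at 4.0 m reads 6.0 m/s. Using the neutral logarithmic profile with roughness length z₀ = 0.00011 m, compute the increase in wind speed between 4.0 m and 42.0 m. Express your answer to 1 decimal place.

1.3 m/s

Log law: V₂ = V₁ · ln(z₂/z₀)/ln(z₁/z₀) = 6.0 × 12.8527/10.5013 = 7.3435 m/s
ΔV = 7.3435 − 6.0 = 1.3435 m/s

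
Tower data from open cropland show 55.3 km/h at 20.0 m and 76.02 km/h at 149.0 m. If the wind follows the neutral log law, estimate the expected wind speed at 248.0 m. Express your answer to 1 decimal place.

81.3 km/h

Log law: V ∝ ln(z/z₀). From the pair, with r = V₁/V₂ = 0.72744,
ln z₀ = (ln z₁ − r·ln z₂)/(1 − r) = (2.9957 − 0.72744×5.0039)/0.27256 = -2.3640 → z₀ = 0.09404 m
V₃ = V₁ · ln(z₃/z₀)/ln(z₁/z₀) = 55.3 × 7.8775/5.3598 = 81.2766 km/h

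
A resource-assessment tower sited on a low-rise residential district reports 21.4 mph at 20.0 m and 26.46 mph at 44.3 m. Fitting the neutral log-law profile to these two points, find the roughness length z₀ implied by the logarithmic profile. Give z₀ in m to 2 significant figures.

Log law: V(z) ∝ ln(z/z₀). With r = V₁/V₂ = 21.4/26.46 = 0.80877,
r · ln(z₂/z₀) = ln(z₁/z₀) ⇒ ln z₀ = (ln z₁ − r·ln z₂)/(1 − r)
ln z₀ = (2.99573 − 0.80877×3.79098) / 0.19123 = -0.3676
z₀ = exp(-0.3676) = 0.6924 m

z₀ ≈ 0.69 m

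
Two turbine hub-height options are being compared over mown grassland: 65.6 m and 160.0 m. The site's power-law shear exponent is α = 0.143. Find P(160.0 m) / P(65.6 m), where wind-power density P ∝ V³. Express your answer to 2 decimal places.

Speed ratio: V_B/V_A = (z_B/z_A)^α = (160.0/65.6)^0.143 = (2.4390)^0.143 = 1.13598
Power-density ratio: P_B/P_A = (V_B/V_A)³ = (1.13598)³ = 1.46594

1.47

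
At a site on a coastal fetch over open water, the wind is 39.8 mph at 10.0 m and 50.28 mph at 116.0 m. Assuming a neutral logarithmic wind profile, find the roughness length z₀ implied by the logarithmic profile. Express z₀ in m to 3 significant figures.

Log law: V(z) ∝ ln(z/z₀). With r = V₁/V₂ = 39.8/50.28 = 0.79157,
r · ln(z₂/z₀) = ln(z₁/z₀) ⇒ ln z₀ = (ln z₁ − r·ln z₂)/(1 − r)
ln z₀ = (2.30259 − 0.79157×4.75359) / 0.20843 = -7.0056
z₀ = exp(-7.0056) = 0.0009068 m

z₀ ≈ 0.000907 m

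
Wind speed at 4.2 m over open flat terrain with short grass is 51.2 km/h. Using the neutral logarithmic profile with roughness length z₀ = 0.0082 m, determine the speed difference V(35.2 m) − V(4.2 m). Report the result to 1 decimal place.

17.4 km/h

Log law: V₂ = V₁ · ln(z₂/z₀)/ln(z₁/z₀) = 51.2 × 8.3647/6.2387 = 68.6474 km/h
ΔV = 68.6474 − 51.2 = 17.4474 km/h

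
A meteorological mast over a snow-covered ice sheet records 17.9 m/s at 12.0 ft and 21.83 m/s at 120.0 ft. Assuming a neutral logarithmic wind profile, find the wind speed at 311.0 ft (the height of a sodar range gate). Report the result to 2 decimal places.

Log law: V ∝ ln(z/z₀). From the pair, with r = V₁/V₂ = 0.81997,
ln z₀ = (ln z₁ − r·ln z₂)/(1 − r) = (2.4849 − 0.81997×4.7875)/0.18003 = -8.0027 → z₀ = 0.0003346 ft
V₃ = V₁ · ln(z₃/z₀)/ln(z₁/z₀) = 17.9 × 13.7425/10.4876 = 23.4554 m/s

23.46 m/s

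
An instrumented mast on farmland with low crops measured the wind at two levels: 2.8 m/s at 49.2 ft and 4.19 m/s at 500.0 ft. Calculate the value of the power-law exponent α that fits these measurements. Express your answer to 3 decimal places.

α ≈ 0.174

Power law: V₂/V₁ = (z₂/z₁)^α ⇒ α = ln(V₂/V₁) / ln(z₂/z₁)
α = ln(4.19/2.8) / ln(500.0/49.2) = ln(1.4964) / ln(10.1626)
  = 0.40308 / 2.31871 = 0.17384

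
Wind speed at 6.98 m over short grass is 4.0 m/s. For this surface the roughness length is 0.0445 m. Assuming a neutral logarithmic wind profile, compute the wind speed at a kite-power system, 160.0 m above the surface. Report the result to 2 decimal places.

6.48 m/s

Log law: V(z) ∝ ln(z/z₀), so V₂/V₁ = ln(z₂/z₀) / ln(z₁/z₀).
ln(160.0/0.0445) = 8.1874, ln(6.98/0.0445) = 5.0553
V₂ = 4.0 × 8.1874/5.0553 = 4.0 × 1.6196 = 6.4783 m/s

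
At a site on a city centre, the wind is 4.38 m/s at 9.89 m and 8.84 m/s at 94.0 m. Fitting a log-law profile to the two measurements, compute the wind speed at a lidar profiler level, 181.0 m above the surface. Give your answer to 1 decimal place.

10.1 m/s

Log law: V ∝ ln(z/z₀). From the pair, with r = V₁/V₂ = 0.49548,
ln z₀ = (ln z₁ − r·ln z₂)/(1 − r) = (2.2915 − 0.49548×4.5433)/0.50452 = 0.0801 → z₀ = 1.083 m
V₃ = V₁ · ln(z₃/z₀)/ln(z₁/z₀) = 4.38 × 5.1184/2.2114 = 10.1377 m/s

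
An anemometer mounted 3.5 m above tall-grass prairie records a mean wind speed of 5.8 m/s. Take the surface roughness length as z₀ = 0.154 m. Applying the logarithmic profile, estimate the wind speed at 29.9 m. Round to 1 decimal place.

9.8 m/s

Log law: V(z) ∝ ln(z/z₀), so V₂/V₁ = ln(z₂/z₀) / ln(z₁/z₀).
ln(29.9/0.154) = 5.2687, ln(3.5/0.154) = 3.1236
V₂ = 5.8 × 5.2687/3.1236 = 5.8 × 1.6867 = 9.7831 m/s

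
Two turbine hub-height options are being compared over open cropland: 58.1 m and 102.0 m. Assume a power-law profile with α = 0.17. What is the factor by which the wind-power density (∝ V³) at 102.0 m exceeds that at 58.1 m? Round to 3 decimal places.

Speed ratio: V_B/V_A = (z_B/z_A)^α = (102.0/58.1)^0.17 = (1.7556)^0.17 = 1.10040
Power-density ratio: P_B/P_A = (V_B/V_A)³ = (1.10040)³ = 1.33247

1.332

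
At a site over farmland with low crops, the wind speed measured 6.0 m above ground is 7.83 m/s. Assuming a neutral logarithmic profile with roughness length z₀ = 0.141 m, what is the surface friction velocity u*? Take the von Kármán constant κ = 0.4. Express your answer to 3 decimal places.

Log law: V(z) = (u*/κ) · ln(z/z₀) ⇒ u* = κ · V / ln(z/z₀)
u* = 0.4 × 7.83 / ln(6.0/0.141) = 0.4 × 7.83 / 3.7508
   = 3.1320 / 3.7508 = 0.8350 m/s

u* ≈ 0.835 m/s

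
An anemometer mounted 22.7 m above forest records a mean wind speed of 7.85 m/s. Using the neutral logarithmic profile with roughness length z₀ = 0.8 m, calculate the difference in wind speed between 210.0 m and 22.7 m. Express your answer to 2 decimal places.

Log law: V₂ = V₁ · ln(z₂/z₀)/ln(z₁/z₀) = 7.85 × 5.5703/3.3455 = 13.0702 m/s
ΔV = 13.0702 − 7.85 = 5.2202 m/s

5.22 m/s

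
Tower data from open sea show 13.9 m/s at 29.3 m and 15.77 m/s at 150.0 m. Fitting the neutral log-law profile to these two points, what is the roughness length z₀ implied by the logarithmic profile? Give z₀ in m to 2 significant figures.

z₀ ≈ 0.00016 m

Log law: V(z) ∝ ln(z/z₀). With r = V₁/V₂ = 13.9/15.77 = 0.88142,
r · ln(z₂/z₀) = ln(z₁/z₀) ⇒ ln z₀ = (ln z₁ − r·ln z₂)/(1 − r)
ln z₀ = (3.37759 − 0.88142×5.01064) / 0.11858 = -8.7611
z₀ = exp(-8.7611) = 0.0001567 m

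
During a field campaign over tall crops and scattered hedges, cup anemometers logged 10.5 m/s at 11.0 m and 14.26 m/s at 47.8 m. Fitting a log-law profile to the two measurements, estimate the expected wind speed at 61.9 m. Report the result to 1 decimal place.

Log law: V ∝ ln(z/z₀). From the pair, with r = V₁/V₂ = 0.73633,
ln z₀ = (ln z₁ − r·ln z₂)/(1 − r) = (2.3979 − 0.73633×3.8670)/0.26367 = -1.7047 → z₀ = 0.1818 m
V₃ = V₁ · ln(z₃/z₀)/ln(z₁/z₀) = 10.5 × 5.8302/4.1026 = 14.9216 m/s

14.9 m/s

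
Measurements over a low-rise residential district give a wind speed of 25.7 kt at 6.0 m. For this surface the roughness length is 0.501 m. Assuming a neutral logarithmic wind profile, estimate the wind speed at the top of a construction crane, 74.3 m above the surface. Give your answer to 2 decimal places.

51.75 kt

Log law: V(z) ∝ ln(z/z₀), so V₂/V₁ = ln(z₂/z₀) / ln(z₁/z₀).
ln(74.3/0.501) = 4.9993, ln(6.0/0.501) = 2.4829
V₂ = 25.7 × 4.9993/2.4829 = 25.7 × 2.0135 = 51.7462 kt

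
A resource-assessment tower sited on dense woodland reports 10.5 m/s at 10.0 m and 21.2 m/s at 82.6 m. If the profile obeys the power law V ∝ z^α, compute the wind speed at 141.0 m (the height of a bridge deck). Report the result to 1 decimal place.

First find α: α = ln(V₂/V₁)/ln(z₂/z₁) = ln(21.2/10.5)/ln(82.6/10.0) = 0.70263/2.11142 = 0.3328
Extrapolate from 82.6 m to 141.0 m: V₃ = 21.2 × (141.0/82.6)^0.3328 = 21.2 × 1.1948 = 25.3290 m/s

25.3 m/s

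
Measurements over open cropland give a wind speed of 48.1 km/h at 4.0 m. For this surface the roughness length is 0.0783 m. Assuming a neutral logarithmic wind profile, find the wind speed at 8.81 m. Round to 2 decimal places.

57.76 km/h

Log law: V(z) ∝ ln(z/z₀), so V₂/V₁ = ln(z₂/z₀) / ln(z₁/z₀).
ln(8.81/0.0783) = 4.7231, ln(4.0/0.0783) = 3.9335
V₂ = 48.1 × 4.7231/3.9335 = 48.1 × 1.2007 = 57.7554 km/h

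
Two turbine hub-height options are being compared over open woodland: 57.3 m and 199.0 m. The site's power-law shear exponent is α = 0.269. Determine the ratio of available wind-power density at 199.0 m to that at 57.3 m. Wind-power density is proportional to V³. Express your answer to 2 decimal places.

2.73

Speed ratio: V_B/V_A = (z_B/z_A)^α = (199.0/57.3)^0.269 = (3.4729)^0.269 = 1.39781
Power-density ratio: P_B/P_A = (V_B/V_A)³ = (1.39781)³ = 2.73114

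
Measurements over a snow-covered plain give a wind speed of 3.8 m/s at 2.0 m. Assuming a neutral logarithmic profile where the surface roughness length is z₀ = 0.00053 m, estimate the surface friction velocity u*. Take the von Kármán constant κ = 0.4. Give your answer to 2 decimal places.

Log law: V(z) = (u*/κ) · ln(z/z₀) ⇒ u* = κ · V / ln(z/z₀)
u* = 0.4 × 3.8 / ln(2.0/0.00053) = 0.4 × 3.8 / 8.2358
   = 1.5200 / 8.2358 = 0.1846 m/s

u* ≈ 0.18 m/s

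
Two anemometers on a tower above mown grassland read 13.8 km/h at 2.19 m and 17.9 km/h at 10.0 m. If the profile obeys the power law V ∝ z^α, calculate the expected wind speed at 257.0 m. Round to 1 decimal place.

First find α: α = ln(V₂/V₁)/ln(z₂/z₁) = ln(17.9/13.8)/ln(10.0/2.19) = 0.26013/1.51868 = 0.1713
Extrapolate from 10.0 m to 257.0 m: V₃ = 17.9 × (257.0/10.0)^0.1713 = 17.9 × 1.7438 = 31.2146 km/h

31.2 km/h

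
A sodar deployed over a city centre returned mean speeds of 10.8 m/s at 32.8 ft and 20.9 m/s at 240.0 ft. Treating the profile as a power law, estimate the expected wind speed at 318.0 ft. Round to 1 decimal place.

22.9 m/s

First find α: α = ln(V₂/V₁)/ln(z₂/z₁) = ln(20.9/10.8)/ln(240.0/32.8) = 0.66020/1.99021 = 0.3317
Extrapolate from 240.0 ft to 318.0 ft: V₃ = 20.9 × (318.0/240.0)^0.3317 = 20.9 × 1.0978 = 22.9450 m/s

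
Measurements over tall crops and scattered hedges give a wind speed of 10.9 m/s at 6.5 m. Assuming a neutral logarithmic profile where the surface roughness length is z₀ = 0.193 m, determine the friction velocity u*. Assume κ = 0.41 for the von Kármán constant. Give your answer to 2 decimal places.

Log law: V(z) = (u*/κ) · ln(z/z₀) ⇒ u* = κ · V / ln(z/z₀)
u* = 0.41 × 10.9 / ln(6.5/0.193) = 0.41 × 10.9 / 3.5169
   = 4.4690 / 3.5169 = 1.2707 m/s

u* ≈ 1.27 m/s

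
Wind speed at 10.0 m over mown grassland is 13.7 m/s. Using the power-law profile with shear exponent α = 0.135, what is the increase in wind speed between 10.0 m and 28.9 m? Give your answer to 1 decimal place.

2.1 m/s

Power law: V₂ = V₁ · (z₂/z₁)^α = 13.7 × (2.8900)^0.135 = 15.8104 m/s
ΔV = 15.8104 − 13.7 = 2.1104 m/s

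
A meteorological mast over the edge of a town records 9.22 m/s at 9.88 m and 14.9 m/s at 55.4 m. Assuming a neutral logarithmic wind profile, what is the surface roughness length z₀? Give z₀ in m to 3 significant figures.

z₀ ≈ 0.602 m

Log law: V(z) ∝ ln(z/z₀). With r = V₁/V₂ = 9.22/14.9 = 0.61879,
r · ln(z₂/z₀) = ln(z₁/z₀) ⇒ ln z₀ = (ln z₁ − r·ln z₂)/(1 − r)
ln z₀ = (2.29051 − 0.61879×4.01458) / 0.38121 = -0.5081
z₀ = exp(-0.5081) = 0.6017 m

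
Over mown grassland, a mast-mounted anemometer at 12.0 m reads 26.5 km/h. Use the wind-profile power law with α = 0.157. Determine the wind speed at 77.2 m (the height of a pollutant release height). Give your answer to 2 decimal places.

Power-law profile: V₂ = V₁ · (z₂/z₁)^α
V₂ = 26.5 × (77.2/12.0)^0.157 = 26.5 × (6.4333)^0.157
    = 26.5 × 1.3394 = 35.4953 km/h

35.50 km/h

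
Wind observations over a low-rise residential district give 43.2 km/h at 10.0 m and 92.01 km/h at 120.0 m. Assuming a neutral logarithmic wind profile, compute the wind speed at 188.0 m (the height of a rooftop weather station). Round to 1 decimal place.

Log law: V ∝ ln(z/z₀). From the pair, with r = V₁/V₂ = 0.46951,
ln z₀ = (ln z₁ − r·ln z₂)/(1 − r) = (2.3026 − 0.46951×4.7875)/0.53049 = 0.1033 → z₀ = 1.109 m
V₃ = V₁ · ln(z₃/z₀)/ln(z₁/z₀) = 43.2 × 5.1332/2.1993 = 100.8285 km/h

100.8 km/h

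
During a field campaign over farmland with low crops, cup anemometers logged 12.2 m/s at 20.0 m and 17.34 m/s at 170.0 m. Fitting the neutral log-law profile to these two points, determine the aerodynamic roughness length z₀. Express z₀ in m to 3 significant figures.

z₀ ≈ 0.124 m

Log law: V(z) ∝ ln(z/z₀). With r = V₁/V₂ = 12.2/17.34 = 0.70358,
r · ln(z₂/z₀) = ln(z₁/z₀) ⇒ ln z₀ = (ln z₁ − r·ln z₂)/(1 − r)
ln z₀ = (2.99573 − 0.70358×5.13580) / 0.29642 = -2.0838
z₀ = exp(-2.0838) = 0.1245 m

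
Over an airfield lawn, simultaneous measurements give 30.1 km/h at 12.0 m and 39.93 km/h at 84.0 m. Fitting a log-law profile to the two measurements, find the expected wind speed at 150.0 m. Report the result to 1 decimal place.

Log law: V ∝ ln(z/z₀). From the pair, with r = V₁/V₂ = 0.75382,
ln z₀ = (ln z₁ − r·ln z₂)/(1 − r) = (2.4849 − 0.75382×4.4308)/0.24618 = -3.4736 → z₀ = 0.03101 m
V₃ = V₁ · ln(z₃/z₀)/ln(z₁/z₀) = 30.1 × 8.4842/5.9585 = 42.8590 km/h

42.9 km/h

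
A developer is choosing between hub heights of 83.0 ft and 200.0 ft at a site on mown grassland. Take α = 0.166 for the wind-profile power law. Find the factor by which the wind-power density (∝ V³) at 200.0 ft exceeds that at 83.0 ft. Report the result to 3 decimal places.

1.550

Speed ratio: V_B/V_A = (z_B/z_A)^α = (200.0/83.0)^0.166 = (2.4096)^0.166 = 1.15719
Power-density ratio: P_B/P_A = (V_B/V_A)³ = (1.15719)³ = 1.54957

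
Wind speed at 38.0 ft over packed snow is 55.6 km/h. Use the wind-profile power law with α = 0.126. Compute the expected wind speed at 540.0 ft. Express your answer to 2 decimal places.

77.68 km/h

Power-law profile: V₂ = V₁ · (z₂/z₁)^α
V₂ = 55.6 × (540.0/38.0)^0.126 = 55.6 × (14.2105)^0.126
    = 55.6 × 1.3971 = 77.6790 km/h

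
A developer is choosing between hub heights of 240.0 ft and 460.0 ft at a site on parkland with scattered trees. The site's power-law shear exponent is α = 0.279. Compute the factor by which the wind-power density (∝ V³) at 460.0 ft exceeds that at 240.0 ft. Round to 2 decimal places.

Speed ratio: V_B/V_A = (z_B/z_A)^α = (460.0/240.0)^0.279 = (1.9167)^0.279 = 1.19903
Power-density ratio: P_B/P_A = (V_B/V_A)³ = (1.19903)³ = 1.72382

1.72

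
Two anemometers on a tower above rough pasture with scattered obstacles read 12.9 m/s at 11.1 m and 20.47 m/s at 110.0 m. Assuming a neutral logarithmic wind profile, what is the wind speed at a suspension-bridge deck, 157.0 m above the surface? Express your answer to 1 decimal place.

21.6 m/s

Log law: V ∝ ln(z/z₀). From the pair, with r = V₁/V₂ = 0.63019,
ln z₀ = (ln z₁ − r·ln z₂)/(1 − r) = (2.4069 − 0.63019×4.7005)/0.36981 = -1.5015 → z₀ = 0.2228 m
V₃ = V₁ · ln(z₃/z₀)/ln(z₁/z₀) = 12.9 × 6.5577/3.9084 = 21.6442 m/s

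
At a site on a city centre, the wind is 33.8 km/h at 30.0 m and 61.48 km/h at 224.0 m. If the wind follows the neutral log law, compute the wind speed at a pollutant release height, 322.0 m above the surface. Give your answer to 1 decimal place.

Log law: V ∝ ln(z/z₀). From the pair, with r = V₁/V₂ = 0.54977,
ln z₀ = (ln z₁ − r·ln z₂)/(1 − r) = (3.4012 − 0.54977×5.4116)/0.45023 = 0.9462 → z₀ = 2.576 m
V₃ = V₁ · ln(z₃/z₀)/ln(z₁/z₀) = 33.8 × 4.8283/2.4550 = 66.4765 km/h

66.5 km/h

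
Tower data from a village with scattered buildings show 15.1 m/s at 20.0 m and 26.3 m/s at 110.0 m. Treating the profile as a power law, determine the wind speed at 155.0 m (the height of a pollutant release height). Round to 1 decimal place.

29.4 m/s

First find α: α = ln(V₂/V₁)/ln(z₂/z₁) = ln(26.3/15.1)/ln(110.0/20.0) = 0.55487/1.70475 = 0.3255
Extrapolate from 110.0 m to 155.0 m: V₃ = 26.3 × (155.0/110.0)^0.3255 = 26.3 × 1.1181 = 29.4058 m/s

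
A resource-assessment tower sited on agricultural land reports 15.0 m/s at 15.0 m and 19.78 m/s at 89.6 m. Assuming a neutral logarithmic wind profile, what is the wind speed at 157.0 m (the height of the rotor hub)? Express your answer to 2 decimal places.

Log law: V ∝ ln(z/z₀). From the pair, with r = V₁/V₂ = 0.75834,
ln z₀ = (ln z₁ − r·ln z₂)/(1 − r) = (2.7081 − 0.75834×4.4954)/0.24166 = -2.9006 → z₀ = 0.05499 m
V₃ = V₁ · ln(z₃/z₀)/ln(z₁/z₀) = 15.0 × 7.9569/5.6087 = 21.2801 m/s

21.28 m/s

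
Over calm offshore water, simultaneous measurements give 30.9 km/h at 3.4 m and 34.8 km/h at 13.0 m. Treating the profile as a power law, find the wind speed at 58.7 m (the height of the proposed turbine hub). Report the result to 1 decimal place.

39.8 km/h

First find α: α = ln(V₂/V₁)/ln(z₂/z₁) = ln(34.8/30.9)/ln(13.0/3.4) = 0.11886/1.34117 = 0.0886
Extrapolate from 13.0 m to 58.7 m: V₃ = 34.8 × (58.7/13.0)^0.0886 = 34.8 × 1.1429 = 39.7742 km/h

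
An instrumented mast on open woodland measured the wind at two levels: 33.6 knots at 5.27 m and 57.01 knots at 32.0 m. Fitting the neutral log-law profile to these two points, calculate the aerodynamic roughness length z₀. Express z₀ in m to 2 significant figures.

z₀ ≈ 0.40 m

Log law: V(z) ∝ ln(z/z₀). With r = V₁/V₂ = 33.6/57.01 = 0.58937,
r · ln(z₂/z₀) = ln(z₁/z₀) ⇒ ln z₀ = (ln z₁ − r·ln z₂)/(1 − r)
ln z₀ = (1.66203 − 0.58937×3.46574) / 0.41063 = -0.9268
z₀ = exp(-0.9268) = 0.3958 m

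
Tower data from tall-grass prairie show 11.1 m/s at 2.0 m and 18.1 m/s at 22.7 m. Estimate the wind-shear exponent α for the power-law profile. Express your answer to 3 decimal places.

α ≈ 0.201

Power law: V₂/V₁ = (z₂/z₁)^α ⇒ α = ln(V₂/V₁) / ln(z₂/z₁)
α = ln(18.1/11.1) / ln(22.7/2.0) = ln(1.6306) / ln(11.3500)
  = 0.48897 / 2.42922 = 0.20129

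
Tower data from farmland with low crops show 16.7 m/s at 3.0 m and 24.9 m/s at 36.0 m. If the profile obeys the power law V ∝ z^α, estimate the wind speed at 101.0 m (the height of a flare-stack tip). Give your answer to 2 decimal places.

29.39 m/s

First find α: α = ln(V₂/V₁)/ln(z₂/z₁) = ln(24.9/16.7)/ln(36.0/3.0) = 0.39946/2.48491 = 0.1608
Extrapolate from 36.0 m to 101.0 m: V₃ = 24.9 × (101.0/36.0)^0.1608 = 24.9 × 1.1804 = 29.3914 m/s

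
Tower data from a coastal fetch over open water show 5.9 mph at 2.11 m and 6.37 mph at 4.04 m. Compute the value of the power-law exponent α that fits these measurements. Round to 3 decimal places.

Power law: V₂/V₁ = (z₂/z₁)^α ⇒ α = ln(V₂/V₁) / ln(z₂/z₁)
α = ln(6.37/5.9) / ln(4.04/2.11) = ln(1.0797) / ln(1.9147)
  = 0.07665 / 0.64956 = 0.11800

α ≈ 0.118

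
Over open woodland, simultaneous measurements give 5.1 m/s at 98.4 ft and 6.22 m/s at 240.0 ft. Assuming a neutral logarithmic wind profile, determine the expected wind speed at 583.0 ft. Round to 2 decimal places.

Log law: V ∝ ln(z/z₀). From the pair, with r = V₁/V₂ = 0.81994,
ln z₀ = (ln z₁ − r·ln z₂)/(1 − r) = (4.5890 − 0.81994×5.4806)/0.18006 = 0.5291 → z₀ = 1.697 ft
V₃ = V₁ · ln(z₃/z₀)/ln(z₁/z₀) = 5.1 × 5.8391/4.0600 = 7.3349 m/s

7.33 m/s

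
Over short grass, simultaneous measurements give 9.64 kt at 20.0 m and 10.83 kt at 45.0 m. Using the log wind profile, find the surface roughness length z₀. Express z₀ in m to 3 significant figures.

Log law: V(z) ∝ ln(z/z₀). With r = V₁/V₂ = 9.64/10.83 = 0.89012,
r · ln(z₂/z₀) = ln(z₁/z₀) ⇒ ln z₀ = (ln z₁ − r·ln z₂)/(1 − r)
ln z₀ = (2.99573 − 0.89012×3.80666) / 0.10988 = -3.5735
z₀ = exp(-3.5735) = 0.02806 m

z₀ ≈ 0.0281 m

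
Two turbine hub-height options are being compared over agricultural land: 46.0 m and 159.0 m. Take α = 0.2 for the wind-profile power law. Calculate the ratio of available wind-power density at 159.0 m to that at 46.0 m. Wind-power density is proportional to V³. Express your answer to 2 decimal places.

Speed ratio: V_B/V_A = (z_B/z_A)^α = (159.0/46.0)^0.2 = (3.4565)^0.2 = 1.28153
Power-density ratio: P_B/P_A = (V_B/V_A)³ = (1.28153)³ = 2.10467

2.10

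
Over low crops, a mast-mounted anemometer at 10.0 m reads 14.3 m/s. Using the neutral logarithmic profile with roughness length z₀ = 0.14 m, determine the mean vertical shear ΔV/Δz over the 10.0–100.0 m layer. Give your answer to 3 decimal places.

Log law: V₂ = V₁ · ln(z₂/z₀)/ln(z₁/z₀) = 14.3 × 6.5713/4.2687 = 22.0136 m/s
ΔV/Δz = (22.0136 − 14.3)/(100.0 − 10.0) = 7.7136/90.0000 = 0.08571 m/s/m

0.086 m/s/m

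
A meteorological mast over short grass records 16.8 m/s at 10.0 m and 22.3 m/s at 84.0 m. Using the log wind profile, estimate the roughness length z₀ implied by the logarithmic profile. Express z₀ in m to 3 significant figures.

Log law: V(z) ∝ ln(z/z₀). With r = V₁/V₂ = 16.8/22.3 = 0.75336,
r · ln(z₂/z₀) = ln(z₁/z₀) ⇒ ln z₀ = (ln z₁ − r·ln z₂)/(1 − r)
ln z₀ = (2.30259 − 0.75336×4.43082) / 0.24664 = -4.1982
z₀ = exp(-4.1982) = 0.01502 m

z₀ ≈ 0.0150 m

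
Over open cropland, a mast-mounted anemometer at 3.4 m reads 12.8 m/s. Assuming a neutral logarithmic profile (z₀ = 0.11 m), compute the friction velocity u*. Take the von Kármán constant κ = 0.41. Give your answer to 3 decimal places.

Log law: V(z) = (u*/κ) · ln(z/z₀) ⇒ u* = κ · V / ln(z/z₀)
u* = 0.41 × 12.8 / ln(3.4/0.11) = 0.41 × 12.8 / 3.4311
   = 5.2480 / 3.4311 = 1.5296 m/s

u* ≈ 1.530 m/s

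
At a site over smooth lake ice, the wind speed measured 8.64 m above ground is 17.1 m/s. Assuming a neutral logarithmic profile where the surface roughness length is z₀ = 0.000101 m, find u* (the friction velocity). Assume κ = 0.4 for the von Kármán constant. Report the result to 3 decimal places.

Log law: V(z) = (u*/κ) · ln(z/z₀) ⇒ u* = κ · V / ln(z/z₀)
u* = 0.4 × 17.1 / ln(8.64/0.000101) = 0.4 × 17.1 / 11.3568
   = 6.8400 / 11.3568 = 0.6023 m/s

u* ≈ 0.602 m/s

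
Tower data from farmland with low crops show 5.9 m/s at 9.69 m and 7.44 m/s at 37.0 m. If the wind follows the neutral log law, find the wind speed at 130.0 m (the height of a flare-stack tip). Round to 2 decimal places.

8.88 m/s

Log law: V ∝ ln(z/z₀). From the pair, with r = V₁/V₂ = 0.79301,
ln z₀ = (ln z₁ − r·ln z₂)/(1 − r) = (2.2711 − 0.79301×3.6109)/0.20699 = -2.8620 → z₀ = 0.05715 m
V₃ = V₁ · ln(z₃/z₀)/ln(z₁/z₀) = 5.9 × 7.7295/5.1331 = 8.8844 m/s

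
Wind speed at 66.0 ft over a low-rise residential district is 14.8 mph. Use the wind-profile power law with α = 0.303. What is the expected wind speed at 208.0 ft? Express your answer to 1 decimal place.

21.0 mph

Power-law profile: V₂ = V₁ · (z₂/z₁)^α
V₂ = 14.8 × (208.0/66.0)^0.303 = 14.8 × (3.1515)^0.303
    = 14.8 × 1.4160 = 20.9562 mph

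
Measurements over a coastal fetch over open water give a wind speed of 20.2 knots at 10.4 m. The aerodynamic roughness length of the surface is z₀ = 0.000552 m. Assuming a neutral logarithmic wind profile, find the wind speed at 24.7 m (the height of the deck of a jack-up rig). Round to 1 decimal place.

22.0 knots

Log law: V(z) ∝ ln(z/z₀), so V₂/V₁ = ln(z₂/z₀) / ln(z₁/z₀).
ln(24.7/0.000552) = 10.7088, ln(10.4/0.000552) = 9.8438
V₂ = 20.2 × 10.7088/9.8438 = 20.2 × 1.0879 = 21.9750 knots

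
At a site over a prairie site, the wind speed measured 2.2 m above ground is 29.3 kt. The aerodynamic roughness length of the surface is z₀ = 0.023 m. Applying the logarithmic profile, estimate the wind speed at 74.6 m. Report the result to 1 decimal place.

Log law: V(z) ∝ ln(z/z₀), so V₂/V₁ = ln(z₂/z₀) / ln(z₁/z₀).
ln(74.6/0.023) = 8.0844, ln(2.2/0.023) = 4.5607
V₂ = 29.3 × 8.0844/4.5607 = 29.3 × 1.7726 = 51.9376 kt

51.9 kt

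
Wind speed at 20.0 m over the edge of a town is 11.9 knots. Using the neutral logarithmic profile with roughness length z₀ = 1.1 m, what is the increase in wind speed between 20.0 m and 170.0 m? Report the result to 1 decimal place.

Log law: V₂ = V₁ · ln(z₂/z₀)/ln(z₁/z₀) = 11.9 × 5.0405/2.9004 = 20.6804 knots
ΔV = 20.6804 − 11.9 = 8.7804 knots

8.8 knots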